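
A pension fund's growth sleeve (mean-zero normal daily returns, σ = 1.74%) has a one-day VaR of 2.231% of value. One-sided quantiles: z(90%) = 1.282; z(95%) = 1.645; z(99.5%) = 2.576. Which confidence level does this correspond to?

Implied z = VaR/σ = 2.231 / 1.74 = 1.282.
This matches z(90%) = 1.282.

90%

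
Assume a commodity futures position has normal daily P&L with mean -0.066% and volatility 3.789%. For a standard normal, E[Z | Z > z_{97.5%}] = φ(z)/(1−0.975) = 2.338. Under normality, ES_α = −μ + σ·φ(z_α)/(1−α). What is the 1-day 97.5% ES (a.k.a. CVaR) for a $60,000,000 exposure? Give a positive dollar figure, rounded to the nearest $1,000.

ES = −(-0.066%) + 3.789% × 2.338 = 8.925%.
On $60,000,000: 0.08925 × $60,000,000 = $5,355,000.

$5,355,000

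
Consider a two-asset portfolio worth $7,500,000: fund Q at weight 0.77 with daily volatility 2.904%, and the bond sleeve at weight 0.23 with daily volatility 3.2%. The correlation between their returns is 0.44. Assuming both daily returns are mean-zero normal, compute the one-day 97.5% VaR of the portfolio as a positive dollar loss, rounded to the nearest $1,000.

$389,000

σ_p² = 0.77²·2.904² + 0.23²·3.2² + 2·0.44·0.77·0.23·2.904·3.2 = 6.9900 (%²).
σ_p = √6.9900 = 2.644%.
At 97.5%, z = 1.960.
VaR = 1.960 × 2.644% = 5.182%; on $7,500,000 that is $388,650.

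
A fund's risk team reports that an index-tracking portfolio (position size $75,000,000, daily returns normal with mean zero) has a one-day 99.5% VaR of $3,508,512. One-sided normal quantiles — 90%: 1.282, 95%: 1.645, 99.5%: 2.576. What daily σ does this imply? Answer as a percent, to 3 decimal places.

1.816%

VaR as a fraction: $3,508,512 / $75,000,000 = 4.678%.
σ = VaR / z = 4.678% / 2.576 = 1.816%.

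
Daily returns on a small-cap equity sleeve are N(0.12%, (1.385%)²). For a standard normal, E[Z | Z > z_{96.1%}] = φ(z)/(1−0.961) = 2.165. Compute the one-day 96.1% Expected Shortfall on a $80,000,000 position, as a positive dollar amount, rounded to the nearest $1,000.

ES = −(0.12%) + 1.385% × 2.165 = 2.879%.
On $80,000,000: 0.02879 × $80,000,000 = $2,303,200.

$2,303,000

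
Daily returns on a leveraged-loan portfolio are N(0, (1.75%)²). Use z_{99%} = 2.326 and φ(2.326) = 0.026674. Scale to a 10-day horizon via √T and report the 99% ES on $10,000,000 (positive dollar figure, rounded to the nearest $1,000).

σ_{10d} = 1.75% × √10 = 5.534%.
ES multiplier = φ(z)/(1−α) = 0.026674/0.01 = 2.667.
ES = 5.534% × 2.667 = 14.759%; on $10,000,000: $1,475,900.

$1,476,000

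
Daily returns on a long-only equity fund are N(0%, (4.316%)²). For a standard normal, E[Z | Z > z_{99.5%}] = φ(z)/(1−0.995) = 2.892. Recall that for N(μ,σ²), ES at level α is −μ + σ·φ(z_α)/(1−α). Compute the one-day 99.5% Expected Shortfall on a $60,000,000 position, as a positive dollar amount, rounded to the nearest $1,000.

ES = 4.316% × 2.892 = 12.482%.
On $60,000,000: 0.12482 × $60,000,000 = $7,489,200.

$7,489,000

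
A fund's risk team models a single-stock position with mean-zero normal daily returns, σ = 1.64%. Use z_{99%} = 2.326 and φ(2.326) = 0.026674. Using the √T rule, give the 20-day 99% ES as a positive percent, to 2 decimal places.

σ_{20d} = 1.64% × √20 = 7.334%.
ES multiplier = φ(z)/(1−α) = 0.026674/0.01 = 2.667.
ES = 7.334% × 2.667 = 19.560%.

19.56%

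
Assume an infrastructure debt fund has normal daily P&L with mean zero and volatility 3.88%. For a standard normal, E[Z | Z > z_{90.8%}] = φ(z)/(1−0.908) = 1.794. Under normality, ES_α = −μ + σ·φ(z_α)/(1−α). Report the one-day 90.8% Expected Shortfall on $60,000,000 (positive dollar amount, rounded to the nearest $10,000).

ES = 3.88% × 1.794 = 6.961%.
On $60,000,000: 0.06961 × $60,000,000 = $4,176,600.

$4,180,000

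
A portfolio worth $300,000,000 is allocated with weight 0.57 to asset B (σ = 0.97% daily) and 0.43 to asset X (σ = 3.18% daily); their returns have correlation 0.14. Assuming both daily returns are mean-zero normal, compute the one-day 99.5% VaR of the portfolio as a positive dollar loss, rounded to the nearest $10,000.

$11,940,000

σ_p² = 0.57²·0.97² + 0.43²·3.18² + 2·0.14·0.57·0.43·0.97·3.18 = 2.3872 (%²).
σ_p = √2.3872 = 1.545%.
At 99.5%, z = 2.576.
VaR = 2.576 × 1.545% = 3.980%; on $300,000,000 that is $11,940,000.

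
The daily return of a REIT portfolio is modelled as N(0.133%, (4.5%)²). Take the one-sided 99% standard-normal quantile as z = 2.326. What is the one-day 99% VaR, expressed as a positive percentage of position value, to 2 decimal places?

VaR = −μ + z·σ = −(0.133%) + 2.326 × 4.5% = 10.334%.

10.33%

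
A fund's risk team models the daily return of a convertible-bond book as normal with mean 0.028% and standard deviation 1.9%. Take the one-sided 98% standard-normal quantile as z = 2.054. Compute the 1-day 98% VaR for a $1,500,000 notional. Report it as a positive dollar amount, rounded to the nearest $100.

$58,100

VaR = −μ + z·σ = −(0.028%) + 2.054 × 1.9% = 3.875%.
On $1,500,000: 0.03875 × $1,500,000 = $58,125.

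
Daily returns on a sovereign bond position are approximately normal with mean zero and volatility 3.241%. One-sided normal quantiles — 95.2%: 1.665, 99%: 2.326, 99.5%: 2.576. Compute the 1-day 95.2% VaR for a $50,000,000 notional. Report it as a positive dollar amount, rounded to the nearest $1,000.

$2,698,000

VaR = z·σ = 1.665 × 3.241% = 5.396%.
On $50,000,000: 0.05396 × $50,000,000 = $2,698,000.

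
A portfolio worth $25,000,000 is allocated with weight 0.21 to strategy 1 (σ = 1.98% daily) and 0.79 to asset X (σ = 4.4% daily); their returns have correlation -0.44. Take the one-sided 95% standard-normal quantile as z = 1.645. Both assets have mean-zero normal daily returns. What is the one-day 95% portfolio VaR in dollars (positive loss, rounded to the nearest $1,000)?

σ_p² = 0.21²·1.98² + 0.79²·4.4² + 2·-0.44·0.21·0.79·1.98·4.4 = 10.9836 (%²).
σ_p = √10.9836 = 3.314%.
VaR = 1.645 × 3.314% = 5.452%; on $25,000,000 that is $1,363,000.

$1,363,000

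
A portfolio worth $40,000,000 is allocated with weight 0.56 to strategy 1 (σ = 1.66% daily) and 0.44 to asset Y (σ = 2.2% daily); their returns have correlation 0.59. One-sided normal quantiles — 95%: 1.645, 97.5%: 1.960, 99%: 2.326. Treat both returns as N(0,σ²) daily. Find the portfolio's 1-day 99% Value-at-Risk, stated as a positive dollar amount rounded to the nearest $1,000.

$1,574,000

σ_p² = 0.56²·1.66² + 0.44²·2.2² + 2·0.59·0.56·0.44·1.66·2.2 = 2.8630 (%²).
σ_p = √2.8630 = 1.692%.
VaR = 2.326 × 1.692% = 3.936%; on $40,000,000 that is $1,574,400.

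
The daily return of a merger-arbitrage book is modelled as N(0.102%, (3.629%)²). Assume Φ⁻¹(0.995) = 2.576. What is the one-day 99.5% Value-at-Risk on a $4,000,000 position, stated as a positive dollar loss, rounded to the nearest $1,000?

VaR = −μ + z·σ = −(0.102%) + 2.576 × 3.629% = 9.246%.
On $4,000,000: 0.09246 × $4,000,000 = $369,840.

$370,000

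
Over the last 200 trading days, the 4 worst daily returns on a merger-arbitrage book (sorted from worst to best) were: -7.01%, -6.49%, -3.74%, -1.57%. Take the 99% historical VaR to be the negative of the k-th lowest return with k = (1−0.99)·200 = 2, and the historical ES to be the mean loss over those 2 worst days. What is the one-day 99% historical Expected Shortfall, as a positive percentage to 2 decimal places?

6.75%

The 2 worst returns sum to -13.50%.
ES = −(-13.50%) / 2 = 6.75%.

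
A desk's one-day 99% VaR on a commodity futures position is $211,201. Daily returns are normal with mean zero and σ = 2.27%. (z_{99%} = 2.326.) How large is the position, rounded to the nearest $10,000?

VaR as a fraction of value: z·σ = 2.326 × 2.27% = 5.28002%.
Position = $211,201 / 0.0528002 = $4,000,004.

$4,000,000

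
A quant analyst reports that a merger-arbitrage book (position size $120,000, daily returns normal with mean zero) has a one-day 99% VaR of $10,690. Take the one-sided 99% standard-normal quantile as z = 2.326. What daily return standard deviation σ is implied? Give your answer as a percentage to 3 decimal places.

VaR as a fraction: $10,690 / $120,000 = 8.908%.
σ = VaR / z = 8.908% / 2.326 = 3.830%.

3.830%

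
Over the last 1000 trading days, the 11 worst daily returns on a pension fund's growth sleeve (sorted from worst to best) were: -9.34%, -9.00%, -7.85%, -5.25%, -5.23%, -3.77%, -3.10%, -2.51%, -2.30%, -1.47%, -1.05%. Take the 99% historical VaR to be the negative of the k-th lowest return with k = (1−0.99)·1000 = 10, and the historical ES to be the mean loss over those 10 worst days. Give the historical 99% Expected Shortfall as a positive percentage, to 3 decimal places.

The 10 worst returns sum to -49.82%.
ES = −(-49.82%) / 10 = 4.982%.

4.982%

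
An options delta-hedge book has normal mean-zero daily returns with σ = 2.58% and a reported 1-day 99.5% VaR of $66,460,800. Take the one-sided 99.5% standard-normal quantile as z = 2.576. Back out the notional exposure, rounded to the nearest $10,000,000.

$1,000,000,000

VaR as a fraction of value: z·σ = 2.576 × 2.58% = 6.64608%.
Position = $66,460,800 / 0.0664608 = $1,000,000,000.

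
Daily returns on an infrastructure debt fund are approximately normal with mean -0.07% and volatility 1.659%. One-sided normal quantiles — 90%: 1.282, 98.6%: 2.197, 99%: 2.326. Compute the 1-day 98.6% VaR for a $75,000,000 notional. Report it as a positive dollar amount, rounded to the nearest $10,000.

VaR = −μ + z·σ = −(-0.07%) + 2.197 × 1.659% = 3.715%.
On $75,000,000: 0.03715 × $75,000,000 = $2,786,250.

$2,790,000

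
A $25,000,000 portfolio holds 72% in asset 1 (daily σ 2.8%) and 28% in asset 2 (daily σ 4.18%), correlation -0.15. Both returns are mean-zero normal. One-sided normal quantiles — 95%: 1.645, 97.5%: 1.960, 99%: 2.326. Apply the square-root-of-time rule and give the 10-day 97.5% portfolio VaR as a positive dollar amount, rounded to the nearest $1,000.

$3,369,000

σ_p = √(0.72²·2.8² + 0.28²·4.18² + 2·-0.15·0.72·0.28·2.8·4.18) = 2.174%.
σ_{10d} = 2.174% × √10 = 6.875%.
VaR = 1.960 × 6.875% = 13.475%; on $25,000,000 that is $3,368,750.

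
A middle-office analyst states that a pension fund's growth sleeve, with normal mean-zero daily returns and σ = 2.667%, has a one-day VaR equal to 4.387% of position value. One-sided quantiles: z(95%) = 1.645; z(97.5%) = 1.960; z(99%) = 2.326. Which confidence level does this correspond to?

Implied z = VaR/σ = 4.387 / 2.667 = 1.645.
This matches z(95%) = 1.645.

95%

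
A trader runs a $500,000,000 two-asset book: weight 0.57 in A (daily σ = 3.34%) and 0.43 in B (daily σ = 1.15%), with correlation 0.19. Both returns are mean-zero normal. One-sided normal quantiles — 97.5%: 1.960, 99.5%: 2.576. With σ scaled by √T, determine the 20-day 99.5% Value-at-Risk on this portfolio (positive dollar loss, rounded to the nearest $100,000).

$118,400,000

σ_p = √(0.57²·3.34² + 0.43²·1.15² + 2·0.19·0.57·0.43·3.34·1.15) = 2.056%.
σ_{20d} = 2.056% × √20 = 9.195%.
VaR = 2.576 × 9.195% = 23.686%; on $500,000,000 that is $118,430,000.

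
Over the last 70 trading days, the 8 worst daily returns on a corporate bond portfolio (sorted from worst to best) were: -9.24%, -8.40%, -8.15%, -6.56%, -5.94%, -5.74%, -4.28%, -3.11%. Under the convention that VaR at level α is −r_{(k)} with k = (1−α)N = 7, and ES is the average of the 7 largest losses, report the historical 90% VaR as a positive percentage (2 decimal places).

k = 7; the 7th lowest return is -4.28%, so VaR = 4.28%.

4.28%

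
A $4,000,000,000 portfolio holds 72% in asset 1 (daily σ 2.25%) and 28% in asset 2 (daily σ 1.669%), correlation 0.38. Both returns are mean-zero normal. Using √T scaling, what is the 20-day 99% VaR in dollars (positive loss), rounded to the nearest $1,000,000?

σ_p = √(0.72²·2.25² + 0.28²·1.669² + 2·0.38·0.72·0.28·2.25·1.669) = 1.849%.
σ_{20d} = 1.849% × √20 = 8.269%.
z(99%) = 2.326.
VaR = 2.326 × 8.269% = 19.234%; on $4,000,000,000 that is $769,360,000.

$769,000,000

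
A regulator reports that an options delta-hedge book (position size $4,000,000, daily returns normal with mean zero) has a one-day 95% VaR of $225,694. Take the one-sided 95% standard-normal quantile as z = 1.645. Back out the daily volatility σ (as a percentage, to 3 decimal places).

VaR as a fraction: $225,694 / $4,000,000 = 5.642%.
σ = VaR / z = 5.642% / 1.645 = 3.430%.

3.430%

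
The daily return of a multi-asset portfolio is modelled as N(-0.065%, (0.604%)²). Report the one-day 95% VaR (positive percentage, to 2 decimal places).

At 95% one-sided, z = 1.645.
VaR = −μ + z·σ = −(-0.065%) + 1.645 × 0.604% = 1.059%.

1.06%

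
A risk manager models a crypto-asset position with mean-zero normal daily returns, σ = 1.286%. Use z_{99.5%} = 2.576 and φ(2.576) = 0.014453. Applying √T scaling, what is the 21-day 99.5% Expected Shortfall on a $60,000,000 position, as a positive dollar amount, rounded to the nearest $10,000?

σ_{21d} = 1.286% × √21 = 5.893%.
ES multiplier = φ(z)/(1−α) = 0.014453/0.005 = 2.891.
ES = 5.893% × 2.891 = 17.037%; on $60,000,000: $10,222,200.

$10,220,000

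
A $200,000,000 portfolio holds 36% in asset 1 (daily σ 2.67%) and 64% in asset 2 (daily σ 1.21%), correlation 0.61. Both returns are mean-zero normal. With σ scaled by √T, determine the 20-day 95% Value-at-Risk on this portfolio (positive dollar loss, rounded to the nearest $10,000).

σ_p = √(0.36²·2.67² + 0.64²·1.21² + 2·0.61·0.36·0.64·2.67·1.21) = 1.559%.
σ_{20d} = 1.559% × √20 = 6.972%.
z(95%) = 1.645.
VaR = 1.645 × 6.972% = 11.469%; on $200,000,000 that is $22,938,000.

$22,940,000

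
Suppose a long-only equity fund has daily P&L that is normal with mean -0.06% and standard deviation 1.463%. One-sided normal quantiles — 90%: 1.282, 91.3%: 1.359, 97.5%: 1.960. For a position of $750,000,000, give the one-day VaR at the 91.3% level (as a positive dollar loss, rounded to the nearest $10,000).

VaR = −μ + z·σ = −(-0.06%) + 1.359 × 1.463% = 2.048%.
On $750,000,000: 0.02048 × $750,000,000 = $15,360,000.

$15,360,000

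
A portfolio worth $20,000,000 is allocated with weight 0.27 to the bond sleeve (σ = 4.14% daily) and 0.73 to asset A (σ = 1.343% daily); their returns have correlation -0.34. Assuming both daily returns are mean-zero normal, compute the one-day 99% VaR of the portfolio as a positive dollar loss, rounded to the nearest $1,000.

$563,000

σ_p² = 0.27²·4.14² + 0.73²·1.343² + 2·-0.34·0.27·0.73·4.14·1.343 = 1.4654 (%²).
σ_p = √1.4654 = 1.211%.
At 99%, z = 2.326.
VaR = 2.326 × 1.211% = 2.817%; on $20,000,000 that is $563,400.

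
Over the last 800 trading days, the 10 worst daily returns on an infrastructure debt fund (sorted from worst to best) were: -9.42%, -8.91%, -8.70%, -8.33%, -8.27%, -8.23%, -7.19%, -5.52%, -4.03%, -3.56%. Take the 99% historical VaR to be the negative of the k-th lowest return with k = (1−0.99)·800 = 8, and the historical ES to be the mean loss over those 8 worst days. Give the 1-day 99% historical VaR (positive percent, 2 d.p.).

5.52%

k = 8; the 8th lowest return is -5.52%, so VaR = 5.52%.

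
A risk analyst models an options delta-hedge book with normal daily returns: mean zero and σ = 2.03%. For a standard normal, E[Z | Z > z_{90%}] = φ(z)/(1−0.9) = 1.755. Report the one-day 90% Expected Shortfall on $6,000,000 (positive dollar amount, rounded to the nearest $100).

$213,800

ES = 2.03% × 1.755 = 3.563%.
On $6,000,000: 0.03563 × $6,000,000 = $213,780.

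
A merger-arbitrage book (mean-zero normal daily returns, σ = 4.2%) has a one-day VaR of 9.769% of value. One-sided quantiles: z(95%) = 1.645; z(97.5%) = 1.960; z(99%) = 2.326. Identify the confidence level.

99%

Implied z = VaR/σ = 9.769 / 4.2 = 2.326.
This matches z(99%) = 2.326.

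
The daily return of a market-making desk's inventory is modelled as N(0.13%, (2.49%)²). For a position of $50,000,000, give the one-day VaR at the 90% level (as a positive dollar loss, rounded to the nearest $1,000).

$1,531,000

At 90% one-sided, z = 1.282.
VaR = −μ + z·σ = −(0.13%) + 1.282 × 2.49% = 3.062%.
On $50,000,000: 0.03062 × $50,000,000 = $1,531,000.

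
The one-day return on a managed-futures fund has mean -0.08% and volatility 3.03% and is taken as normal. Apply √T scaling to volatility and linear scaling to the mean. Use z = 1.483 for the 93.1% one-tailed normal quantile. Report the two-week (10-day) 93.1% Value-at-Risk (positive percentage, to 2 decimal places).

15.01%

σ_{10d} = 3.03% × √10 = 9.582%; μ_{10d} = 10 × -0.08% = -0.800%.
VaR = −(-0.800%) + 1.483 × 9.582% = 15.010%.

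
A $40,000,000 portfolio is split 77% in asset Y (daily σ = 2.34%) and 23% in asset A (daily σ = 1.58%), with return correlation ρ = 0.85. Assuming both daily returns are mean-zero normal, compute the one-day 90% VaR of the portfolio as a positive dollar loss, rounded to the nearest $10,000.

σ_p² = 0.77²·2.34² + 0.23²·1.58² + 2·0.85·0.77·0.23·2.34·1.58 = 4.4917 (%²).
σ_p = √4.4917 = 2.119%.
At 90%, z = 1.282.
VaR = 1.282 × 2.119% = 2.717%; on $40,000,000 that is $1,086,800.

$1,090,000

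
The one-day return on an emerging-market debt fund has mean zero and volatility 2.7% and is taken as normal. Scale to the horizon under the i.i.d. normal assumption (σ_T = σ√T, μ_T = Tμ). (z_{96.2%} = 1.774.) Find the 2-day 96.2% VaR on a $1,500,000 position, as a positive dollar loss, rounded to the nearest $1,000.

σ_{2d} = 2.7% × √2 = 3.818%.
VaR = 1.774 × 3.818% = 6.773%.
On $1,500,000: 0.06773 × $1,500,000 = $101,595.

$102,000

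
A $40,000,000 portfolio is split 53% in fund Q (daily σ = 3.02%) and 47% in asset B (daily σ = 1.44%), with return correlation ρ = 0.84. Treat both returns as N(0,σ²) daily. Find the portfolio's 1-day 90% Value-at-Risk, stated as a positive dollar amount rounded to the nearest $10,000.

σ_p² = 0.53²·3.02² + 0.47²·1.44² + 2·0.84·0.53·0.47·3.02·1.44 = 4.8399 (%²).
σ_p = √4.8399 = 2.200%.
At 90%, z = 1.282.
VaR = 1.282 × 2.200% = 2.820%; on $40,000,000 that is $1,128,000.

$1,130,000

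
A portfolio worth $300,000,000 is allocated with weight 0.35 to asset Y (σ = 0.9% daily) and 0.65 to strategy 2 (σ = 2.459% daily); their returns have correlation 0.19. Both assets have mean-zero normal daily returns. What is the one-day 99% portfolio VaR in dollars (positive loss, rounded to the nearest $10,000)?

$11,770,000

σ_p² = 0.35²·0.9² + 0.65²·2.459² + 2·0.19·0.35·0.65·0.9·2.459 = 2.8453 (%²).
σ_p = √2.8453 = 1.687%.
At 99%, z = 2.326.
VaR = 2.326 × 1.687% = 3.924%; on $300,000,000 that is $11,772,000.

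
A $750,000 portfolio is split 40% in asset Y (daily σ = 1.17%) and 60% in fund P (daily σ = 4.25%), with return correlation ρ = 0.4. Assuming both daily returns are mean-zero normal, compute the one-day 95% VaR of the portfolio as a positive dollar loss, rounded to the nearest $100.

σ_p² = 0.4²·1.17² + 0.6²·4.25² + 2·0.4·0.4·0.6·1.17·4.25 = 7.6762 (%²).
σ_p = √7.6762 = 2.771%.
At 95%, z = 1.645.
VaR = 1.645 × 2.771% = 4.558%; on $750,000 that is $34,185.

$34,200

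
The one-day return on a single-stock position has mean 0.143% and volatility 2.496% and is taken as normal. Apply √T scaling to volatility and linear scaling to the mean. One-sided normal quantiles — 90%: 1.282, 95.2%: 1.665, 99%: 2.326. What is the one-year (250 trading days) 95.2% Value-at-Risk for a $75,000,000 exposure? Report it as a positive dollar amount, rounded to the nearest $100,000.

$22,500,000

σ_{250d} = 2.496% × √250 = 39.465%; μ_{250d} = 250 × 0.143% = 35.750%.
VaR = −(35.750%) + 1.665 × 39.465% = 29.959%.
On $75,000,000: 0.29959 × $75,000,000 = $22,469,250.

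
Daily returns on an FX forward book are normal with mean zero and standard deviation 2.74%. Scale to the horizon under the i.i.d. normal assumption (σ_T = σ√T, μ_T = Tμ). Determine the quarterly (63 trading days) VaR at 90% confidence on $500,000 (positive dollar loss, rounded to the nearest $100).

At 90%, z = 1.282.
σ_{63d} = 2.74% × √63 = 21.748%.
VaR = 1.282 × 21.748% = 27.881%.
On $500,000: 0.27881 × $500,000 = $139,405.

$139,400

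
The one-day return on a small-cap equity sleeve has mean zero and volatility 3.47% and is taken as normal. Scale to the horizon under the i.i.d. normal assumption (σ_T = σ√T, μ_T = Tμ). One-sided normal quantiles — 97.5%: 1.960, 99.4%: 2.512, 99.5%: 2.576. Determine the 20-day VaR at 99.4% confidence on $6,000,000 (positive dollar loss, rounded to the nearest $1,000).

$2,339,000

σ_{20d} = 3.47% × √20 = 15.518%.
VaR = 2.512 × 15.518% = 38.981%.
On $6,000,000: 0.38981 × $6,000,000 = $2,338,860.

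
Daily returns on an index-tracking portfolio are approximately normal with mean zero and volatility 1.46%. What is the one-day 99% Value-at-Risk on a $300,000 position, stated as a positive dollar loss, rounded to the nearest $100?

At 99% one-sided, z = 2.326.
VaR = z·σ = 2.326 × 1.46% = 3.396%.
On $300,000: 0.03396 × $300,000 = $10,188.

$10,200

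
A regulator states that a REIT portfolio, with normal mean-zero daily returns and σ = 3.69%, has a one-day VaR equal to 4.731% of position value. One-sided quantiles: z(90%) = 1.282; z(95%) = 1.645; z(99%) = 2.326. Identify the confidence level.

90%

Implied z = VaR/σ = 4.731 / 3.69 = 1.282.
This matches z(90%) = 1.282.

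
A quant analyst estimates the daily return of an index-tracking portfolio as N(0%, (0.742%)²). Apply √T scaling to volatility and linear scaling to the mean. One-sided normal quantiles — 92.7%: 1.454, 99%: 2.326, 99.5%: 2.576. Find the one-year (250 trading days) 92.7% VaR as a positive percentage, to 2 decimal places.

σ_{250d} = 0.742% × √250 = 11.732%.
VaR = 1.454 × 11.732% = 17.058%.

17.06%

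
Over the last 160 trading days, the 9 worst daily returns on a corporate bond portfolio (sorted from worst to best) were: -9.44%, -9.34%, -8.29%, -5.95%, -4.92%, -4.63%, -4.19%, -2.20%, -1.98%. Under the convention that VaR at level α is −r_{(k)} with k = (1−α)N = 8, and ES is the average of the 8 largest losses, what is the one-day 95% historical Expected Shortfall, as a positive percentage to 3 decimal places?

6.120%

The 8 worst returns sum to -48.96%.
ES = −(-48.96%) / 8 = 6.12% ≈ 6.120%.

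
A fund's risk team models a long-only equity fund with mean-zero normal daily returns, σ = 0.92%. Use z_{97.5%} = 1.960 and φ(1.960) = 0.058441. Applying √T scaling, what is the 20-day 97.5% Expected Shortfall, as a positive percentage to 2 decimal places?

9.62%

σ_{20d} = 0.92% × √20 = 4.114%.
ES multiplier = φ(z)/(1−α) = 0.058441/0.025 = 2.338.
ES = 4.114% × 2.338 = 9.619%.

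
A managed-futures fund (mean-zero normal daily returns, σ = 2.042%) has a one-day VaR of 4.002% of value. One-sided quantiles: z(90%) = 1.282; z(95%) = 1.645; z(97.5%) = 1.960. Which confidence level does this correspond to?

Implied z = VaR/σ = 4.002 / 2.042 = 1.960.
This matches z(97.5%) = 1.960.

97.5%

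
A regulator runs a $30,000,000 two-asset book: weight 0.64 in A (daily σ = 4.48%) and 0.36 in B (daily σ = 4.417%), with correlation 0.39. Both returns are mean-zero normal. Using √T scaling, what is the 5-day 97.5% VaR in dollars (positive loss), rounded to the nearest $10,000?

$4,970,000

σ_p = √(0.64²·4.48² + 0.36²·4.417² + 2·0.39·0.64·0.36·4.48·4.417) = 3.782%.
σ_{5d} = 3.782% × √5 = 8.457%.
z(97.5%) = 1.960.
VaR = 1.960 × 8.457% = 16.576%; on $30,000,000 that is $4,972,800.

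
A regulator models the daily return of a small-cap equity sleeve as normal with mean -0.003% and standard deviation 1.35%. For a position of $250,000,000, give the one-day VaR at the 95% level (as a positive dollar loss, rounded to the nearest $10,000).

At 95% one-sided, z = 1.645.
VaR = −μ + z·σ = −(-0.003%) + 1.645 × 1.35% = 2.224%.
On $250,000,000: 0.02224 × $250,000,000 = $5,560,000.

$5,560,000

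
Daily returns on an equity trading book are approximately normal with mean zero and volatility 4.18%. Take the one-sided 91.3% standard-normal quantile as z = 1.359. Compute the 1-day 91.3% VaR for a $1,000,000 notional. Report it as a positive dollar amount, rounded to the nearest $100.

VaR = z·σ = 1.359 × 4.18% = 5.681%.
On $1,000,000: 0.05681 × $1,000,000 = $56,810.

$56,800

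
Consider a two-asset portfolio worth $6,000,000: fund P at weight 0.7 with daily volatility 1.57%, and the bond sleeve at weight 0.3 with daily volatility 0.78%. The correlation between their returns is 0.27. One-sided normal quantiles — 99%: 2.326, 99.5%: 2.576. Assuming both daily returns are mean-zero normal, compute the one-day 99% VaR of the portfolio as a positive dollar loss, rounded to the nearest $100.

σ_p² = 0.7²·1.57² + 0.3²·0.78² + 2·0.27·0.7·0.3·1.57·0.78 = 1.4014 (%²).
σ_p = √1.4014 = 1.184%.
VaR = 2.326 × 1.184% = 2.754%; on $6,000,000 that is $165,240.

$165,200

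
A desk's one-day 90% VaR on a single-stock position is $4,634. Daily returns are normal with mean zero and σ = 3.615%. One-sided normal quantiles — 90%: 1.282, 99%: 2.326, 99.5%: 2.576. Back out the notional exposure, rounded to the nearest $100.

VaR as a fraction of value: z·σ = 1.282 × 3.615% = 4.63443%.
Position = $4,634 / 0.0463443 = $99,991.

$100,000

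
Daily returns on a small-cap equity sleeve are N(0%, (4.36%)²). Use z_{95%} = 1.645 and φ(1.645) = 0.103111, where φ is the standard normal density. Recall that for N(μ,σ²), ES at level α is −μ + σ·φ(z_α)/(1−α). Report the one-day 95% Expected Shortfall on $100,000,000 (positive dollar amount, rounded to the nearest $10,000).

$8,990,000

Tail multiplier: φ(z)/(1−α) = 0.103111 / 0.05 = 2.062.
ES = 4.36% × 2.062 = 8.990%.
On $100,000,000: 0.08990 × $100,000,000 = $8,990,000.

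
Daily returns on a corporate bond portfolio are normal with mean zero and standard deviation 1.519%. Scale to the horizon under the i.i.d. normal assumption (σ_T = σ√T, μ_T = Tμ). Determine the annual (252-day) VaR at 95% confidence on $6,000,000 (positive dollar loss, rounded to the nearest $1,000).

$2,380,000

At 95%, z = 1.645.
σ_{252d} = 1.519% × √252 = 24.113%.
VaR = 1.645 × 24.113% = 39.666%.
On $6,000,000: 0.39666 × $6,000,000 = $2,379,960.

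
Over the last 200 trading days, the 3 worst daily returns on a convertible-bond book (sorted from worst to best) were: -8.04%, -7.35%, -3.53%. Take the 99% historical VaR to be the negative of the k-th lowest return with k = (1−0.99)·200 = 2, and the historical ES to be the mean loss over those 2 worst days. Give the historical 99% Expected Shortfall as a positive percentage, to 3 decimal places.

7.695%

The 2 worst returns sum to -15.39%.
ES = −(-15.39%) / 2 = 7.695%.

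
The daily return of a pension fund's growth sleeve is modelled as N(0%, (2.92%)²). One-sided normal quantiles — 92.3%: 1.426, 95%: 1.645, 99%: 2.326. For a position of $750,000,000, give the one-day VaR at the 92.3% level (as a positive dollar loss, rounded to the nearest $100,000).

VaR = z·σ = 1.426 × 2.92% = 4.164%.
On $750,000,000: 0.04164 × $750,000,000 = $31,230,000.

$31,200,000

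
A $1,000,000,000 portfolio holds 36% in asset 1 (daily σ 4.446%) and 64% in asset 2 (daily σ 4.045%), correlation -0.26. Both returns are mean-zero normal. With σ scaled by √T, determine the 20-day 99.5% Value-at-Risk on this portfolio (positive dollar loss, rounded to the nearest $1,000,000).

$307,000,000

σ_p = √(0.36²·4.446² + 0.64²·4.045² + 2·-0.26·0.36·0.64·4.446·4.045) = 2.666%.
σ_{20d} = 2.666% × √20 = 11.923%.
z(99.5%) = 2.576.
VaR = 2.576 × 11.923% = 30.714%; on $1,000,000,000 that is $307,140,000.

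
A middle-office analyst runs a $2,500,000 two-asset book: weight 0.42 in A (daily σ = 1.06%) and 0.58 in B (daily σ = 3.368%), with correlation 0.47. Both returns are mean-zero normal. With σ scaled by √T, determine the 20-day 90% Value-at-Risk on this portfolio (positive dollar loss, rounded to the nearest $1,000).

σ_p = √(0.42²·1.06² + 0.58²·3.368² + 2·0.47·0.42·0.58·1.06·3.368) = 2.198%.
σ_{20d} = 2.198% × √20 = 9.830%.
z(90%) = 1.282.
VaR = 1.282 × 9.830% = 12.602%; on $2,500,000 that is $315,050.

$315,000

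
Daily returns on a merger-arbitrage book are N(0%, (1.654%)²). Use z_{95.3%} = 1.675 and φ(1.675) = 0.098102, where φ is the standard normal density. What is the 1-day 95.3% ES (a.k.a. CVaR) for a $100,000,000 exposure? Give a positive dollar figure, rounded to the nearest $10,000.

$3,450,000

Tail multiplier: φ(z)/(1−α) = 0.098102 / 0.047 = 2.087.
ES = 1.654% × 2.087 = 3.452%.
On $100,000,000: 0.03452 × $100,000,000 = $3,452,000.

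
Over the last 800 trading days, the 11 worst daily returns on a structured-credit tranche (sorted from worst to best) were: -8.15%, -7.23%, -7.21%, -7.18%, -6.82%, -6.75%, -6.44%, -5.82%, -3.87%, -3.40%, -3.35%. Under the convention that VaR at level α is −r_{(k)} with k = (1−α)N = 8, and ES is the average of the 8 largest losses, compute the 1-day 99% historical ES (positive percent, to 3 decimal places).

The 8 worst returns sum to -55.60%.
ES = −(-55.60%) / 8 = 6.95% ≈ 6.950%.

6.950%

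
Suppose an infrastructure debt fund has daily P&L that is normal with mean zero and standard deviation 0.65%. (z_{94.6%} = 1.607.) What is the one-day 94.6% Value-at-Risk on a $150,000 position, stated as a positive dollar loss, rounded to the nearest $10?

$1,570

VaR = z·σ = 1.607 × 0.65% = 1.045%.
On $150,000: 0.01045 × $150,000 = $1,567.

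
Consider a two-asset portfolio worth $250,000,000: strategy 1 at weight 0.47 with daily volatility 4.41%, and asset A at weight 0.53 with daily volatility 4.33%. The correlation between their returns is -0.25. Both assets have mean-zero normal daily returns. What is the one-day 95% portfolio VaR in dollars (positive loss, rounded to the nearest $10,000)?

$11,020,000

σ_p² = 0.47²·4.41² + 0.53²·4.33² + 2·-0.25·0.47·0.53·4.41·4.33 = 7.1843 (%²).
σ_p = √7.1843 = 2.680%.
At 95%, z = 1.645.
VaR = 1.645 × 2.680% = 4.409%; on $250,000,000 that is $11,022,500.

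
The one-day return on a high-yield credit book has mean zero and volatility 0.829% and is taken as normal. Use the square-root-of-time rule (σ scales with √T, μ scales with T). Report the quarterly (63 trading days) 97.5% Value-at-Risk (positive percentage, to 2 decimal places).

At 97.5%, z = 1.960.
σ_{63d} = 0.829% × √63 = 6.580%.
VaR = 1.960 × 6.580% = 12.897%.

12.90%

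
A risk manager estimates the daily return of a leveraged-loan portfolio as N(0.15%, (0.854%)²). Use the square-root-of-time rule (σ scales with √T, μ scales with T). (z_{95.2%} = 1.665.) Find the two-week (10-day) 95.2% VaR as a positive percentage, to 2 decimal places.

3.00%

σ_{10d} = 0.854% × √10 = 2.701%; μ_{10d} = 10 × 0.15% = 1.500%.
VaR = −(1.500%) + 1.665 × 2.701% = 2.997%.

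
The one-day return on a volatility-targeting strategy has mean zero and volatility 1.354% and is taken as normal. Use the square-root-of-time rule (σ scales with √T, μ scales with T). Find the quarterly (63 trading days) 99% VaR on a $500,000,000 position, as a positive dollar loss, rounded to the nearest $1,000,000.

At 99%, z = 2.326.
σ_{63d} = 1.354% × √63 = 10.747%.
VaR = 2.326 × 10.747% = 24.998%.
On $500,000,000: 0.24998 × $500,000,000 = $124,990,000.

$125,000,000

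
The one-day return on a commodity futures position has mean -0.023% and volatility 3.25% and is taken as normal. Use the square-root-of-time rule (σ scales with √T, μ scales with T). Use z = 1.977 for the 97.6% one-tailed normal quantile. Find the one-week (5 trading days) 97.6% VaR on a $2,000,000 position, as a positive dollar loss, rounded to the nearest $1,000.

$290,000

σ_{5d} = 3.25% × √5 = 7.267%; μ_{5d} = 5 × -0.023% = -0.115%.
VaR = −(-0.115%) + 1.977 × 7.267% = 14.482%.
On $2,000,000: 0.14482 × $2,000,000 = $289,640.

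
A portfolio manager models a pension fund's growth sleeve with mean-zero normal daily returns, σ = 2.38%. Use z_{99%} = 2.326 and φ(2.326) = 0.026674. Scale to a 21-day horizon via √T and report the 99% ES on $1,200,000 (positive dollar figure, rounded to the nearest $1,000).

$349,000

σ_{21d} = 2.38% × √21 = 10.907%.
ES multiplier = φ(z)/(1−α) = 0.026674/0.01 = 2.667.
ES = 10.907% × 2.667 = 29.089%; on $1,200,000: $349,068.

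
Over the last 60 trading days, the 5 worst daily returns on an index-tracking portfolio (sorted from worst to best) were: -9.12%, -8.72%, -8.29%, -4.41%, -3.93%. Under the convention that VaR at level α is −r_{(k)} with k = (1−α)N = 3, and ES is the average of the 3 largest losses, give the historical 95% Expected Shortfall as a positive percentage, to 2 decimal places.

8.71%

The 3 worst returns sum to -26.13%.
ES = −(-26.13%) / 3 = 8.71%.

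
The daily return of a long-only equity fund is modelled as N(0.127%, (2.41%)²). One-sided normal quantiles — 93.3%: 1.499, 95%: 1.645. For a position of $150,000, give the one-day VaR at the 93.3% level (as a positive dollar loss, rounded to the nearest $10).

VaR = −μ + z·σ = −(0.127%) + 1.499 × 2.41% = 3.486%.
On $150,000: 0.03486 × $150,000 = $5,229.

$5,230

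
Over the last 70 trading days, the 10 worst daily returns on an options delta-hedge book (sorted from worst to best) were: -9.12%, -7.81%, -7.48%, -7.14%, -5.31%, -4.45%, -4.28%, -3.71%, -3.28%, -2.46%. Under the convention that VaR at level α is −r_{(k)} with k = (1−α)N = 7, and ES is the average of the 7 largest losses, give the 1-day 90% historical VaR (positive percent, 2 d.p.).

k = 7; the 7th lowest return is -4.28%, so VaR = 4.28%.

4.28%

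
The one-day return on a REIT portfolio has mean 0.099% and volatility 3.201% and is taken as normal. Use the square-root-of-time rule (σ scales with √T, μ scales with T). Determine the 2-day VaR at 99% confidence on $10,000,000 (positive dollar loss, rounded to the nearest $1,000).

At 99%, z = 2.326.
σ_{2d} = 3.201% × √2 = 4.527%; μ_{2d} = 2 × 0.099% = 0.198%.
VaR = −(0.198%) + 2.326 × 4.527% = 10.332%.
On $10,000,000: 0.10332 × $10,000,000 = $1,033,200.

$1,033,000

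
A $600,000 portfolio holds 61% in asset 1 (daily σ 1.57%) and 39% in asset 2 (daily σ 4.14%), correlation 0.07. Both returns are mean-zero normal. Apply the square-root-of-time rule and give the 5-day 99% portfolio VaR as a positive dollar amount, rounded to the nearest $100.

σ_p = √(0.61²·1.57² + 0.39²·4.14² + 2·0.07·0.61·0.39·1.57·4.14) = 1.934%.
σ_{5d} = 1.934% × √5 = 4.325%.
z(99%) = 2.326.
VaR = 2.326 × 4.325% = 10.060%; on $600,000 that is $60,360.

$60,400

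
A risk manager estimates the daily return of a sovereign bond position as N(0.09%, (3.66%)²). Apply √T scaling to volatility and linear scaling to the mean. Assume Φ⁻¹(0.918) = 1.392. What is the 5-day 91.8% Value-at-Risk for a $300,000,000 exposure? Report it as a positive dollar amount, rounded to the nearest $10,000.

σ_{5d} = 3.66% × √5 = 8.184%; μ_{5d} = 5 × 0.09% = 0.450%.
VaR = −(0.450%) + 1.392 × 8.184% = 10.942%.
On $300,000,000: 0.10942 × $300,000,000 = $32,826,000.

$32,830,000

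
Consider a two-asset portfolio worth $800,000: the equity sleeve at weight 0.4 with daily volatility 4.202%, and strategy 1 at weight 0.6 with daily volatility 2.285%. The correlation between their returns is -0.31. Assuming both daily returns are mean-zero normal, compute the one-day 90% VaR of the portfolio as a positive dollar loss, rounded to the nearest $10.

$18,560

σ_p² = 0.4²·4.202² + 0.6²·2.285² + 2·-0.31·0.4·0.6·4.202·2.285 = 3.2760 (%²).
σ_p = √3.2760 = 1.810%.
At 90%, z = 1.282.
VaR = 1.282 × 1.810% = 2.320%; on $800,000 that is $18,560.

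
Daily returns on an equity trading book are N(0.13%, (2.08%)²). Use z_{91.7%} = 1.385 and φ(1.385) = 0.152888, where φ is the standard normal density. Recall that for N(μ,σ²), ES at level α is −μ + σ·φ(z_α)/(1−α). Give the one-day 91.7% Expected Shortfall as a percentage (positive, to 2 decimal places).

3.70%

Tail multiplier: φ(z)/(1−α) = 0.152888 / 0.083 = 1.842.
ES = −(0.13%) + 2.08% × 1.842 = 3.701%.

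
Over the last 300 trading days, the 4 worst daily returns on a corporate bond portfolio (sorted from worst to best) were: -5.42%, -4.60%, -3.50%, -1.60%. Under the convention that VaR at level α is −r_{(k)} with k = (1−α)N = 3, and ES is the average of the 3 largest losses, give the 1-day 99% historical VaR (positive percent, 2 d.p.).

k = 3; the 3rd lowest return is -3.50%, so VaR = 3.50%.

3.50%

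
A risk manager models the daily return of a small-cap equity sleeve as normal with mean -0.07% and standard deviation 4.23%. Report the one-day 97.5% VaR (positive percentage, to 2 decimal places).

At 97.5% one-sided, z = 1.960.
VaR = −μ + z·σ = −(-0.07%) + 1.960 × 4.23% = 8.361%.

8.36%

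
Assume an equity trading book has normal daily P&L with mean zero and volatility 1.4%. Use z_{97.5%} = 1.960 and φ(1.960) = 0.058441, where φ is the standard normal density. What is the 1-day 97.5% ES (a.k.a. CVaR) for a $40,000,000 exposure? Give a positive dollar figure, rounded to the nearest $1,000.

Tail multiplier: φ(z)/(1−α) = 0.058441 / 0.025 = 2.338.
ES = 1.4% × 2.338 = 3.273%.
On $40,000,000: 0.03273 × $40,000,000 = $1,309,200.

$1,309,000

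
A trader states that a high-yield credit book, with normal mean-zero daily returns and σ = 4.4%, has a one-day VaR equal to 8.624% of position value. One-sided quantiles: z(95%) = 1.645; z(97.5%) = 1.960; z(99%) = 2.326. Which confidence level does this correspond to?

97.5%

Implied z = VaR/σ = 8.624 / 4.4 = 1.960.
This matches z(97.5%) = 1.960.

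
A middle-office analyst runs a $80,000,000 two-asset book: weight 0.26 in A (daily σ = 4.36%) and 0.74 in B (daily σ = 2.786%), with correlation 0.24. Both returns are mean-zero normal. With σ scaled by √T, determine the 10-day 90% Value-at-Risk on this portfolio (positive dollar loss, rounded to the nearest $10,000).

$8,370,000

σ_p = √(0.26²·4.36² + 0.74²·2.786² + 2·0.24·0.26·0.74·4.36·2.786) = 2.580%.
σ_{10d} = 2.580% × √10 = 8.159%.
z(90%) = 1.282.
VaR = 1.282 × 8.159% = 10.460%; on $80,000,000 that is $8,368,000.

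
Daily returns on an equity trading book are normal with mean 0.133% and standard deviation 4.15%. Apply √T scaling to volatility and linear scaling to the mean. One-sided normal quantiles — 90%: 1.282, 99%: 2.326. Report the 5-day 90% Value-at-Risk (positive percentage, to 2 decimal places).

11.23%

σ_{5d} = 4.15% × √5 = 9.280%; μ_{5d} = 5 × 0.133% = 0.665%.
VaR = −(0.665%) + 1.282 × 9.280% = 11.232%.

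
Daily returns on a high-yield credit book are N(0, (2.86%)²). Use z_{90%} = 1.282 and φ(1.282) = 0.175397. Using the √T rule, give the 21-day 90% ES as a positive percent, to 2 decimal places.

σ_{21d} = 2.86% × √21 = 13.106%.
ES multiplier = φ(z)/(1−α) = 0.175397/0.1 = 1.754.
ES = 13.106% × 1.754 = 22.988%.

22.99%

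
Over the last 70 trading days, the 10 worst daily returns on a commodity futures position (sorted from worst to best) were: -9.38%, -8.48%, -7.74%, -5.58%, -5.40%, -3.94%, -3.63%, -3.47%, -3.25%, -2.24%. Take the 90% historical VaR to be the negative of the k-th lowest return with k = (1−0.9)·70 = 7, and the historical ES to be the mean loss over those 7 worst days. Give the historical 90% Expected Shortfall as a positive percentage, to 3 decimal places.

6.307%

The 7 worst returns sum to -44.15%.
ES = −(-44.15%) / 7 = 6.3071…% ≈ 6.307%.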